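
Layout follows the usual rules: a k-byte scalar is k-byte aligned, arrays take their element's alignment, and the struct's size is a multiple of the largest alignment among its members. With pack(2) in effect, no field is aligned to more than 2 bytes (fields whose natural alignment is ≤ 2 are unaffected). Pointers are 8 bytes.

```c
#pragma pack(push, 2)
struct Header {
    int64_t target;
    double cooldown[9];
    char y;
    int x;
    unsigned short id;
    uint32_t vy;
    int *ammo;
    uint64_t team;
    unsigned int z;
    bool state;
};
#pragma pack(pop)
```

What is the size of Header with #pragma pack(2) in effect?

@0: target [8B, align 2] → 8
@8: cooldown [72B, align 2] → 80
@80: y [1B, align 1] → 81
+1 pad (align 2)
@82: x [4B, align 2] → 86
@86: id [2B, align 2] → 88
@88: vy [4B, align 2] → 92
@92: ammo [8B, align 2] → 100
@100: team [8B, align 2] → 108
@108: z [4B, align 2] → 112
@112: state [1B, align 1] → 113
+1 tail pad (align 2)
size 114, align 2

114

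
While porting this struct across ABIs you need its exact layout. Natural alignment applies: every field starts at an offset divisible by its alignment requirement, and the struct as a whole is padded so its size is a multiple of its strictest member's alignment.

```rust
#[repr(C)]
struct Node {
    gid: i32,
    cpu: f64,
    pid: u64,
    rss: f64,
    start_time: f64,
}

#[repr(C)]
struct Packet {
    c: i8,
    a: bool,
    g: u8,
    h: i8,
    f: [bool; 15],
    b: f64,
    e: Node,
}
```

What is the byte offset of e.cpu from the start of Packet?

40

Node: @0: gid [4B, align 4] → 4; +4 pad (align 8); @8: cpu [8B, align 8] → 16; @16: pid [8B, align 8] → 24; @24: rss [8B, align 8] → 32; @32: start_time [8B, align 8] → 40; size 40, align 8
@0: c [1B, align 1] → 1
@1: a [1B, align 1] → 2
@2: g [1B, align 1] → 3
@3: h [1B, align 1] → 4
@4: f [15B, align 1] → 19
+5 pad (align 8)
@24: b [8B, align 8] → 32
@32: e [40B, align 8] → 72
within Node: cpu at 8
32 + 8 = 40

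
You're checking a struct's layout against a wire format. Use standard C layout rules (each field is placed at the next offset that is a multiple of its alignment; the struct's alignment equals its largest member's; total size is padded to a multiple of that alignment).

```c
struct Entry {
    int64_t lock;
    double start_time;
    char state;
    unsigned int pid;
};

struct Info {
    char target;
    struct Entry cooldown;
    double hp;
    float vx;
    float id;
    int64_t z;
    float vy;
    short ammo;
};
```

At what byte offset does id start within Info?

44

Entry: lock at 0 (size 8, align 8) → ends 8; start_time at 8 (size 8, align 8) → ends 16; state at 16 (size 1, align 1) → ends 17; pad 3 to align 4 for pid; pid at 20 (size 4, align 4) → ends 24; total 24 bytes, alignment 8
target at 0 (size 1, align 1) → ends 1
pad 7 to align 8 for cooldown
cooldown at 8 (size 24, align 8) → ends 32
hp at 32 (size 8, align 8) → ends 40
vx at 40 (size 4, align 4) → ends 44
id at 44 (size 4, align 4) → ends 48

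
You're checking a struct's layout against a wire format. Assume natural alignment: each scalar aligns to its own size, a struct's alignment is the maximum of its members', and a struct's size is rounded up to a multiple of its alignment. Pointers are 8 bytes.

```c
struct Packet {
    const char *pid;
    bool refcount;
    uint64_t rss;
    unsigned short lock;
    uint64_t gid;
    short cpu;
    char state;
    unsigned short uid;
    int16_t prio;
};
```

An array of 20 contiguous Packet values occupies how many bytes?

960

0..8  pid  (8B, 8-aligned)
8..9  refcount  (1B, 1-aligned)
9..16  -- padding (7B)
16..24  rss  (8B, 8-aligned)
24..26  lock  (2B, 2-aligned)
26..32  -- padding (6B)
32..40  gid  (8B, 8-aligned)
40..42  cpu  (2B, 2-aligned)
42..43  state  (1B, 1-aligned)
43..44  -- padding (1B)
44..46  uid  (2B, 2-aligned)
46..48  prio  (2B, 2-aligned)
sizeof = 48, alignof = 8
array of 20: 20 × 48 = 960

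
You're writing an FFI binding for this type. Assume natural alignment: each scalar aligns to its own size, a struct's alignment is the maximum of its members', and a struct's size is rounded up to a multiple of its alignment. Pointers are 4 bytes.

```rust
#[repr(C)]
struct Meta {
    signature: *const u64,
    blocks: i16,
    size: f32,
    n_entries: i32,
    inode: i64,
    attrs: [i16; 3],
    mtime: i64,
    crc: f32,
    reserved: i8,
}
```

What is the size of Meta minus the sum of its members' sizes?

7

@0: signature [4B, align 4] → 4
@4: blocks [2B, align 2] → 6
+2 pad (align 4)
@8: size [4B, align 4] → 12
@12: n_entries [4B, align 4] → 16
@16: inode [8B, align 8] → 24
@24: attrs [6B, align 2] → 30
+2 pad (align 8)
@32: mtime [8B, align 8] → 40
@40: crc [4B, align 4] → 44
@44: reserved [1B, align 1] → 45
+3 tail pad (align 8)
size 48, align 8
data bytes 41, size 48 → padding 7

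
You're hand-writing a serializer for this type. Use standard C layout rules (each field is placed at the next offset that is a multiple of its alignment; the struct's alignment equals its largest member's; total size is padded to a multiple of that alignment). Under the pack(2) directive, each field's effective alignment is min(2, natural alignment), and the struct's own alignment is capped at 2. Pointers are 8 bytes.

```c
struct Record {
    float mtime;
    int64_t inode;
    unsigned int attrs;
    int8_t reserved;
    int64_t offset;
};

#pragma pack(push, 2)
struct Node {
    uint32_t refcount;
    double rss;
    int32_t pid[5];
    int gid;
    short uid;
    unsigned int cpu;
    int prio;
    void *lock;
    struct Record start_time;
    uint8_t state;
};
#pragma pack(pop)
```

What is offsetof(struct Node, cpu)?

38

Record: mtime at 0 (size 4, align 4) → ends 4; pad 4 to align 8 for inode; inode at 8 (size 8, align 8) → ends 16; attrs at 16 (size 4, align 4) → ends 20; reserved at 20 (size 1, align 1) → ends 21; pad 3 to align 8 for offset; offset at 24 (size 8, align 8) → ends 32; total 32 bytes, alignment 8
refcount at 0 (size 4, align 2) → ends 4
rss at 4 (size 8, align 2) → ends 12
pid at 12 (size 20, align 2) → ends 32
gid at 32 (size 4, align 2) → ends 36
uid at 36 (size 2, align 2) → ends 38
cpu at 38 (size 4, align 2) → ends 42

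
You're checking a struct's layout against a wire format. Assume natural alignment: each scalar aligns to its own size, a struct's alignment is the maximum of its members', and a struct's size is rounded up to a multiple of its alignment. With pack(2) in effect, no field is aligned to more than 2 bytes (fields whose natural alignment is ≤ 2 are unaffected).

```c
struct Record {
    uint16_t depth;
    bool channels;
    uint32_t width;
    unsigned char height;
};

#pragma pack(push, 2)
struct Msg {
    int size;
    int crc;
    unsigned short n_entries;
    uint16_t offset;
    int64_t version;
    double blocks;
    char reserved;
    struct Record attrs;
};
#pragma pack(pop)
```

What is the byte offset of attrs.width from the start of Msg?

Record: 0..2  depth  (2B, 2-aligned); 2..3  channels  (1B, 1-aligned); 3..4  -- padding (1B); 4..8  width  (4B, 4-aligned); 8..9  height  (1B, 1-aligned); 9..12  -- tail padding (3B); sizeof = 12, alignof = 4
0..4  size  (4B, 2-aligned)
4..8  crc  (4B, 2-aligned)
8..10  n_entries  (2B, 2-aligned)
10..12  offset  (2B, 2-aligned)
12..20  version  (8B, 2-aligned)
20..28  blocks  (8B, 2-aligned)
28..29  reserved  (1B, 1-aligned)
29..30  -- padding (1B)
30..42  attrs  (12B, 2-aligned)
within Record: width at 4
30 + 4 = 34

34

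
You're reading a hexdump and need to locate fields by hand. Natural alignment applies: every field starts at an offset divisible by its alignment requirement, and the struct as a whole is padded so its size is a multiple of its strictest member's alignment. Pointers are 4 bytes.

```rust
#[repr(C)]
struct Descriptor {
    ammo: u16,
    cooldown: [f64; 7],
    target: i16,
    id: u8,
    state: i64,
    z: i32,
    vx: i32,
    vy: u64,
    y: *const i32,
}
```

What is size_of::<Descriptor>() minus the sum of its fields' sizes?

0..2  ammo  (2B, 2-aligned)
2..8  -- padding (6B)
8..64  cooldown  (56B, 8-aligned)
64..66  target  (2B, 2-aligned)
66..67  id  (1B, 1-aligned)
67..72  -- padding (5B)
72..80  state  (8B, 8-aligned)
80..84  z  (4B, 4-aligned)
84..88  vx  (4B, 4-aligned)
88..96  vy  (8B, 8-aligned)
96..100  y  (4B, 4-aligned)
100..104  -- tail padding (4B)
sizeof = 104, alignof = 8
data bytes 89, size 104 → padding 15

15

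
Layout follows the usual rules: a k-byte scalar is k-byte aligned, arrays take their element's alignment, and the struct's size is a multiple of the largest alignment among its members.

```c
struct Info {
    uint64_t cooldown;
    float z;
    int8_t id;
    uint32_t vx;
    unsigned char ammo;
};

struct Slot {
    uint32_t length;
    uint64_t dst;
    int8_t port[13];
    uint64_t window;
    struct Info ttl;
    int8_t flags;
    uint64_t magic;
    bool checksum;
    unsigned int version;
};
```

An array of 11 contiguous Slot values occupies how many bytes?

968

Info: @0: cooldown [8B, align 8] → 8; @8: z [4B, align 4] → 12; @12: id [1B, align 1] → 13; +3 pad (align 4); @16: vx [4B, align 4] → 20; @20: ammo [1B, align 1] → 21; +3 tail pad (align 8); size 24, align 8
@0: length [4B, align 4] → 4
+4 pad (align 8)
@8: dst [8B, align 8] → 16
@16: port [13B, align 1] → 29
+3 pad (align 8)
@32: window [8B, align 8] → 40
@40: ttl [24B, align 8] → 64
@64: flags [1B, align 1] → 65
+7 pad (align 8)
@72: magic [8B, align 8] → 80
@80: checksum [1B, align 1] → 81
+3 pad (align 4)
@84: version [4B, align 4] → 88
size 88, align 8
array of 11: 11 × 88 = 968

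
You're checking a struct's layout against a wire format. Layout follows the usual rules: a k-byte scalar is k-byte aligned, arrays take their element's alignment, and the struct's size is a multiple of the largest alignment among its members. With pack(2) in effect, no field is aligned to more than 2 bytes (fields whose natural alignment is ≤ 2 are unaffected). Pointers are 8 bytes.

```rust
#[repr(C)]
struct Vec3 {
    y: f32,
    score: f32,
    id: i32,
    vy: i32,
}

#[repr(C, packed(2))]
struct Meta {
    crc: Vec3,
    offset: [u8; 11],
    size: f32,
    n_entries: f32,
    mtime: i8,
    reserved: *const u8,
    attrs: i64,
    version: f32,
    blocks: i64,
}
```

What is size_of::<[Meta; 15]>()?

Vec3: 0..4  y  (4B, 4-aligned); 4..8  score  (4B, 4-aligned); 8..12  id  (4B, 4-aligned); 12..16  vy  (4B, 4-aligned); sizeof = 16, alignof = 4
0..16  crc  (16B, 2-aligned)
16..27  offset  (11B, 1-aligned)
27..28  -- padding (1B)
28..32  size  (4B, 2-aligned)
32..36  n_entries  (4B, 2-aligned)
36..37  mtime  (1B, 1-aligned)
37..38  -- padding (1B)
38..46  reserved  (8B, 2-aligned)
46..54  attrs  (8B, 2-aligned)
54..58  version  (4B, 2-aligned)
58..66  blocks  (8B, 2-aligned)
sizeof = 66, alignof = 2
array of 15: 15 × 66 = 990

990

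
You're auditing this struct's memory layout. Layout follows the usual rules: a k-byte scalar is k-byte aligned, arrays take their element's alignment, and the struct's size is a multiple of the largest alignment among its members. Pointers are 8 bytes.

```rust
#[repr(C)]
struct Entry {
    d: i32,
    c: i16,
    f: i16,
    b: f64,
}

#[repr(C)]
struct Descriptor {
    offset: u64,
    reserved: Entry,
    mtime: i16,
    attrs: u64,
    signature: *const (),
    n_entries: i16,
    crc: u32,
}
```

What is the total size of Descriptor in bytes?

56 bytes

Entry: @0: d [4B, align 4] → 4; @4: c [2B, align 2] → 6; @6: f [2B, align 2] → 8; @8: b [8B, align 8] → 16; size 16, align 8
@0: offset [8B, align 8] → 8
@8: reserved [16B, align 8] → 24
@24: mtime [2B, align 2] → 26
+6 pad (align 8)
@32: attrs [8B, align 8] → 40
@40: signature [8B, align 8] → 48
@48: n_entries [2B, align 2] → 50
+2 pad (align 4)
@52: crc [4B, align 4] → 56
size 56, align 8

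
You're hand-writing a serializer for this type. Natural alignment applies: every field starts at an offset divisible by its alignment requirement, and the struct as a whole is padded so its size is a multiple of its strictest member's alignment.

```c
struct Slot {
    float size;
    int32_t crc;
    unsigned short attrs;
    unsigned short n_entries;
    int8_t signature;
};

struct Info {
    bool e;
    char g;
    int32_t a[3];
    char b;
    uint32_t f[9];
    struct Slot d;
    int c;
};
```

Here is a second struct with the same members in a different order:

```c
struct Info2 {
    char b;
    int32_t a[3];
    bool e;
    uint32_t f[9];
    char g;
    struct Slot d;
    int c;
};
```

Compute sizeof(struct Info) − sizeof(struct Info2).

-4

Slot: 0..4  size  (4B, 4-aligned); 4..8  crc  (4B, 4-aligned); 8..10  attrs  (2B, 2-aligned); 10..12  n_entries  (2B, 2-aligned); 12..13  signature  (1B, 1-aligned); 13..16  -- tail padding (3B); sizeof = 16, alignof = 4
0..1  e  (1B, 1-aligned)
1..2  g  (1B, 1-aligned)
2..4  -- padding (2B)
4..16  a  (12B, 4-aligned)
16..17  b  (1B, 1-aligned)
17..20  -- padding (3B)
20..56  f  (36B, 4-aligned)
56..72  d  (16B, 4-aligned)
72..76  c  (4B, 4-aligned)
sizeof = 76, alignof = 4
— Info2 —
0..1  b  (1B, 1-aligned)
1..4  -- padding (3B)
4..16  a  (12B, 4-aligned)
16..17  e  (1B, 1-aligned)
17..20  -- padding (3B)
20..56  f  (36B, 4-aligned)
56..57  g  (1B, 1-aligned)
57..60  -- padding (3B)
60..76  d  (16B, 4-aligned)
76..80  c  (4B, 4-aligned)
sizeof = 80, alignof = 4
76 − 80 = -4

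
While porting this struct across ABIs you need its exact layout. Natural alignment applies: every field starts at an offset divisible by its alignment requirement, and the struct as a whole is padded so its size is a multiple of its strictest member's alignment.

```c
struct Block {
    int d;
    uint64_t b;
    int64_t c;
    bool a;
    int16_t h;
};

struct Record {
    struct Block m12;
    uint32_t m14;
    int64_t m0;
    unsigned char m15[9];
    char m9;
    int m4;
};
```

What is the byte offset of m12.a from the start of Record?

Block: d at 0 (size 4, align 4) → ends 4; pad 4 to align 8 for b; b at 8 (size 8, align 8) → ends 16; c at 16 (size 8, align 8) → ends 24; a at 24 (size 1, align 1) → ends 25; pad 1 to align 2 for h; h at 26 (size 2, align 2) → ends 28; tail pad 4 to reach multiple of 8; total 32 bytes, alignment 8
m12 at 0 (size 32, align 8) → ends 32
within Block: a at 24
0 + 24 = 24

24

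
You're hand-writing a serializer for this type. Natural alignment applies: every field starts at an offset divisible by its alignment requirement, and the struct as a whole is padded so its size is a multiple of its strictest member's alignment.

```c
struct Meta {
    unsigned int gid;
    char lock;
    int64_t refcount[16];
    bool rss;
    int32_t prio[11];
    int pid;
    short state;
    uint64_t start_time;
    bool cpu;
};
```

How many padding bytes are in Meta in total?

0..4  gid  (4B, 4-aligned)
4..5  lock  (1B, 1-aligned)
5..8  -- padding (3B)
8..136  refcount  (128B, 8-aligned)
136..137  rss  (1B, 1-aligned)
137..140  -- padding (3B)
140..184  prio  (44B, 4-aligned)
184..188  pid  (4B, 4-aligned)
188..190  state  (2B, 2-aligned)
190..192  -- padding (2B)
192..200  start_time  (8B, 8-aligned)
200..201  cpu  (1B, 1-aligned)
201..208  -- tail padding (7B)
sizeof = 208, alignof = 8
data bytes 193, size 208 → padding 15

15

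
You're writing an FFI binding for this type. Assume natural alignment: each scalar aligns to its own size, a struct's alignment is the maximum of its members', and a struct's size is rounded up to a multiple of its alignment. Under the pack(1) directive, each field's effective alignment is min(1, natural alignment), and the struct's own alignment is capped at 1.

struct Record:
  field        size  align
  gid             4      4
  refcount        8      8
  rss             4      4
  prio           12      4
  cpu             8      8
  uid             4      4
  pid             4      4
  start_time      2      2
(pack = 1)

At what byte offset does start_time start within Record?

44

@0: gid [4B, align 1] → 4
@4: refcount [8B, align 1] → 12
@12: rss [4B, align 1] → 16
@16: prio [12B, align 1] → 28
@28: cpu [8B, align 1] → 36
@36: uid [4B, align 1] → 40
@40: pid [4B, align 1] → 44
@44: start_time [2B, align 1] → 46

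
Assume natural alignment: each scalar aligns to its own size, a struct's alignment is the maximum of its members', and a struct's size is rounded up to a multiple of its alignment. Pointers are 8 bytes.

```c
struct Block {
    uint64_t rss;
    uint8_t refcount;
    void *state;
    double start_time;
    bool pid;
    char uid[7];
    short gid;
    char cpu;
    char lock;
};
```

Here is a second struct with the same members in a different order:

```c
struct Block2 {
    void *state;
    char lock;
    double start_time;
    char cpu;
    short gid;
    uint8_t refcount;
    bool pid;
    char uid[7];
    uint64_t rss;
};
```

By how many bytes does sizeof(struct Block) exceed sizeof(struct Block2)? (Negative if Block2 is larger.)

0

0..8  rss  (8B, 8-aligned)
8..9  refcount  (1B, 1-aligned)
9..16  -- padding (7B)
16..24  state  (8B, 8-aligned)
24..32  start_time  (8B, 8-aligned)
32..33  pid  (1B, 1-aligned)
33..40  uid  (7B, 1-aligned)
40..42  gid  (2B, 2-aligned)
42..43  cpu  (1B, 1-aligned)
43..44  lock  (1B, 1-aligned)
44..48  -- tail padding (4B)
sizeof = 48, alignof = 8
— Block2 —
0..8  state  (8B, 8-aligned)
8..9  lock  (1B, 1-aligned)
9..16  -- padding (7B)
16..24  start_time  (8B, 8-aligned)
24..25  cpu  (1B, 1-aligned)
25..26  -- padding (1B)
26..28  gid  (2B, 2-aligned)
28..29  refcount  (1B, 1-aligned)
29..30  pid  (1B, 1-aligned)
30..37  uid  (7B, 1-aligned)
37..40  -- padding (3B)
40..48  rss  (8B, 8-aligned)
sizeof = 48, alignof = 8
48 − 48 = 0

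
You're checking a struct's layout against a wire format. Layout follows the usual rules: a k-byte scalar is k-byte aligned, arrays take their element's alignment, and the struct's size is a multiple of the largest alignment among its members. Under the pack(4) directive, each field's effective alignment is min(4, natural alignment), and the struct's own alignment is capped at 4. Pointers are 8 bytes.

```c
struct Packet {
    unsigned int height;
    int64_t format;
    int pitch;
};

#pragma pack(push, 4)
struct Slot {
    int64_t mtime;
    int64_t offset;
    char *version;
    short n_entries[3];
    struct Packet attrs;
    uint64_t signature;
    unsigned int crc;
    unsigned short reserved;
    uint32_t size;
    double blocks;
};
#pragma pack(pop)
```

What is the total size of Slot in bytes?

84 bytes

Packet: @0: height [4B, align 4] → 4; +4 pad (align 8); @8: format [8B, align 8] → 16; @16: pitch [4B, align 4] → 20; +4 tail pad (align 8); size 24, align 8
@0: mtime [8B, align 4] → 8
@8: offset [8B, align 4] → 16
@16: version [8B, align 4] → 24
@24: n_entries [6B, align 2] → 30
+2 pad (align 4)
@32: attrs [24B, align 4] → 56
@56: signature [8B, align 4] → 64
@64: crc [4B, align 4] → 68
@68: reserved [2B, align 2] → 70
+2 pad (align 4)
@72: size [4B, align 4] → 76
@76: blocks [8B, align 4] → 84
size 84, align 4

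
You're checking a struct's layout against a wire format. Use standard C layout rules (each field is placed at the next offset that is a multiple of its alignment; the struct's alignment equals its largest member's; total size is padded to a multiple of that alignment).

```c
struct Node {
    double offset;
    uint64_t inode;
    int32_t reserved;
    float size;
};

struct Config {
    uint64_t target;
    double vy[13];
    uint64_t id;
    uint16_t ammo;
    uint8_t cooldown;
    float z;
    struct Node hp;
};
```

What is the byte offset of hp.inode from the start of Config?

136

Node: 0..8  offset  (8B, 8-aligned); 8..16  inode  (8B, 8-aligned); 16..20  reserved  (4B, 4-aligned); 20..24  size  (4B, 4-aligned); sizeof = 24, alignof = 8
0..8  target  (8B, 8-aligned)
8..112  vy  (104B, 8-aligned)
112..120  id  (8B, 8-aligned)
120..122  ammo  (2B, 2-aligned)
122..123  cooldown  (1B, 1-aligned)
123..124  -- padding (1B)
124..128  z  (4B, 4-aligned)
128..152  hp  (24B, 8-aligned)
within Node: inode at 8
128 + 8 = 136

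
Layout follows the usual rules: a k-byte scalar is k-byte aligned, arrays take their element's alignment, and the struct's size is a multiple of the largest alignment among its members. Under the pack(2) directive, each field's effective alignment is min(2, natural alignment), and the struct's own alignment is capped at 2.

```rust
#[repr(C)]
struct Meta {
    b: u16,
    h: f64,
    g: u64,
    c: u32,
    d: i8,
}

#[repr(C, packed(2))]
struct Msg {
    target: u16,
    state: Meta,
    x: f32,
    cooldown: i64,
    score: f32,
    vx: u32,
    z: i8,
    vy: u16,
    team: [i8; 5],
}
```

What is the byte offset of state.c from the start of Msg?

Meta: 0..2  b  (2B, 2-aligned); 2..8  -- padding (6B); 8..16  h  (8B, 8-aligned); 16..24  g  (8B, 8-aligned); 24..28  c  (4B, 4-aligned); 28..29  d  (1B, 1-aligned); 29..32  -- tail padding (3B); sizeof = 32, alignof = 8
0..2  target  (2B, 2-aligned)
2..34  state  (32B, 2-aligned)
within Meta: c at 24
2 + 24 = 26

26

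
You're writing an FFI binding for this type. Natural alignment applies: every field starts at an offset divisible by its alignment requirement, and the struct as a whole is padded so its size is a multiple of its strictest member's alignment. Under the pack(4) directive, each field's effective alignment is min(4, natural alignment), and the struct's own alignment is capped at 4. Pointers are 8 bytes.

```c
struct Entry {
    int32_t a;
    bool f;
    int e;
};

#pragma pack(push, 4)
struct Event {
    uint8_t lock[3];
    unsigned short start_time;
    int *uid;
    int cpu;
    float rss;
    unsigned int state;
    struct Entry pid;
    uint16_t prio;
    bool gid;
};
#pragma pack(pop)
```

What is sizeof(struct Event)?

44

Entry: @0: a [4B, align 4] → 4; @4: f [1B, align 1] → 5; +3 pad (align 4); @8: e [4B, align 4] → 12; size 12, align 4
@0: lock [3B, align 1] → 3
+1 pad (align 2)
@4: start_time [2B, align 2] → 6
+2 pad (align 4)
@8: uid [8B, align 4] → 16
@16: cpu [4B, align 4] → 20
@20: rss [4B, align 4] → 24
@24: state [4B, align 4] → 28
@28: pid [12B, align 4] → 40
@40: prio [2B, align 2] → 42
@42: gid [1B, align 1] → 43
+1 tail pad (align 4)
size 44, align 4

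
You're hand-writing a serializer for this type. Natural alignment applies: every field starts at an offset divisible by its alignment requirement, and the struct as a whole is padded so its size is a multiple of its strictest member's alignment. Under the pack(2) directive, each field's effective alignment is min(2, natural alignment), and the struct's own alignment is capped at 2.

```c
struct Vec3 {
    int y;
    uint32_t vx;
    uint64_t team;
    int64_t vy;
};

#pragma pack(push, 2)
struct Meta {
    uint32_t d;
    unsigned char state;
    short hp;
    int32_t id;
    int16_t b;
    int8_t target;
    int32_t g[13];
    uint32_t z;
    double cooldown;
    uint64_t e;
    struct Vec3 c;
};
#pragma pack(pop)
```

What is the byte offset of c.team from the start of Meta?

96

Vec3: @0: y [4B, align 4] → 4; @4: vx [4B, align 4] → 8; @8: team [8B, align 8] → 16; @16: vy [8B, align 8] → 24; size 24, align 8
@0: d [4B, align 2] → 4
@4: state [1B, align 1] → 5
+1 pad (align 2)
@6: hp [2B, align 2] → 8
@8: id [4B, align 2] → 12
@12: b [2B, align 2] → 14
@14: target [1B, align 1] → 15
+1 pad (align 2)
@16: g [52B, align 2] → 68
@68: z [4B, align 2] → 72
@72: cooldown [8B, align 2] → 80
@80: e [8B, align 2] → 88
@88: c [24B, align 2] → 112
within Vec3: team at 8
88 + 8 = 96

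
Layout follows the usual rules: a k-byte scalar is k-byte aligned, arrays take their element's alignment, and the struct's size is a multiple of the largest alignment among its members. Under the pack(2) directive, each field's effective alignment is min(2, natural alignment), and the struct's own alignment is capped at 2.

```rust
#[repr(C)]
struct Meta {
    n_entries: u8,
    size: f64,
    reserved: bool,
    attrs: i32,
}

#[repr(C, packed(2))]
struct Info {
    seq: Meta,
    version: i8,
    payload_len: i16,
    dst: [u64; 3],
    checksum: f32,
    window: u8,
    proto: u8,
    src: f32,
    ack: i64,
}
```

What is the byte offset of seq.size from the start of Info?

Meta: @0: n_entries [1B, align 1] → 1; +7 pad (align 8); @8: size [8B, align 8] → 16; @16: reserved [1B, align 1] → 17; +3 pad (align 4); @20: attrs [4B, align 4] → 24; size 24, align 8
@0: seq [24B, align 2] → 24
within Meta: size at 8
0 + 8 = 8

8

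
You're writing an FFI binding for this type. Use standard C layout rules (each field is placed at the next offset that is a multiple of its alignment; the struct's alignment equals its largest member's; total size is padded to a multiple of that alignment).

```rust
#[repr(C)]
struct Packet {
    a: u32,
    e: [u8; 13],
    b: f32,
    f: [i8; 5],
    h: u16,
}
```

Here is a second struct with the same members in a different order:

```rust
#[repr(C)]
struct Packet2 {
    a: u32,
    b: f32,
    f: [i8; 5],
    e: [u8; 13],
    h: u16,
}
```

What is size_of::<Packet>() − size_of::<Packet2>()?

@0: a [4B, align 4] → 4
@4: e [13B, align 1] → 17
+3 pad (align 4)
@20: b [4B, align 4] → 24
@24: f [5B, align 1] → 29
+1 pad (align 2)
@30: h [2B, align 2] → 32
size 32, align 4
— Packet2 —
@0: a [4B, align 4] → 4
@4: b [4B, align 4] → 8
@8: f [5B, align 1] → 13
@13: e [13B, align 1] → 26
@26: h [2B, align 2] → 28
size 28, align 4
32 − 28 = 4

4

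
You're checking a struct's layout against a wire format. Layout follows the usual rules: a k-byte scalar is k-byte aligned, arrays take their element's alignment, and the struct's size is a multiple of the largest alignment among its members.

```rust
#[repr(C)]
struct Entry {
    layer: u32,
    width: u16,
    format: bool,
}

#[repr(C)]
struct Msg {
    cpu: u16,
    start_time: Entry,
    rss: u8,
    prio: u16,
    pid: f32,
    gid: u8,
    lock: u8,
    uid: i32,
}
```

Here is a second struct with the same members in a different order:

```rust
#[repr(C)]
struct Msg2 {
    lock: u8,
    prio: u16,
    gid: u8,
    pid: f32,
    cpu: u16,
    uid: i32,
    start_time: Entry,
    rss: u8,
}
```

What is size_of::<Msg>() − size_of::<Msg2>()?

Entry: @0: layer [4B, align 4] → 4; @4: width [2B, align 2] → 6; @6: format [1B, align 1] → 7; +1 tail pad (align 4); size 8, align 4
@0: cpu [2B, align 2] → 2
+2 pad (align 4)
@4: start_time [8B, align 4] → 12
@12: rss [1B, align 1] → 13
+1 pad (align 2)
@14: prio [2B, align 2] → 16
@16: pid [4B, align 4] → 20
@20: gid [1B, align 1] → 21
@21: lock [1B, align 1] → 22
+2 pad (align 4)
@24: uid [4B, align 4] → 28
size 28, align 4
— Msg2 —
@0: lock [1B, align 1] → 1
+1 pad (align 2)
@2: prio [2B, align 2] → 4
@4: gid [1B, align 1] → 5
+3 pad (align 4)
@8: pid [4B, align 4] → 12
@12: cpu [2B, align 2] → 14
+2 pad (align 4)
@16: uid [4B, align 4] → 20
@20: start_time [8B, align 4] → 28
@28: rss [1B, align 1] → 29
+3 tail pad (align 4)
size 32, align 4
28 − 32 = -4

-4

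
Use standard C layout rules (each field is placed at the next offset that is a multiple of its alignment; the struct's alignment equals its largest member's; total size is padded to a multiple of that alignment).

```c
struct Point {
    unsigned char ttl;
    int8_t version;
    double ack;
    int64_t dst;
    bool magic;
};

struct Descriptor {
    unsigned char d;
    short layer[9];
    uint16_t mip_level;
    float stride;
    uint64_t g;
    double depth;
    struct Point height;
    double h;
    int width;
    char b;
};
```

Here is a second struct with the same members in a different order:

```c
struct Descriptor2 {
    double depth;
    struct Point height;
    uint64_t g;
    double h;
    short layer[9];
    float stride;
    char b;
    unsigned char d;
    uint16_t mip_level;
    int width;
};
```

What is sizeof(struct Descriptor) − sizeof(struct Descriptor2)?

8

Point: ttl at 0 (size 1, align 1) → ends 1; version at 1 (size 1, align 1) → ends 2; pad 6 to align 8 for ack; ack at 8 (size 8, align 8) → ends 16; dst at 16 (size 8, align 8) → ends 24; magic at 24 (size 1, align 1) → ends 25; tail pad 7 to reach multiple of 8; total 32 bytes, alignment 8
d at 0 (size 1, align 1) → ends 1
pad 1 to align 2 for layer
layer at 2 (size 18, align 2) → ends 20
mip_level at 20 (size 2, align 2) → ends 22
pad 2 to align 4 for stride
stride at 24 (size 4, align 4) → ends 28
pad 4 to align 8 for g
g at 32 (size 8, align 8) → ends 40
depth at 40 (size 8, align 8) → ends 48
height at 48 (size 32, align 8) → ends 80
h at 80 (size 8, align 8) → ends 88
width at 88 (size 4, align 4) → ends 92
b at 92 (size 1, align 1) → ends 93
tail pad 3 to reach multiple of 8
total 96 bytes, alignment 8
— Descriptor2 —
depth at 0 (size 8, align 8) → ends 8
height at 8 (size 32, align 8) → ends 40
g at 40 (size 8, align 8) → ends 48
h at 48 (size 8, align 8) → ends 56
layer at 56 (size 18, align 2) → ends 74
pad 2 to align 4 for stride
stride at 76 (size 4, align 4) → ends 80
b at 80 (size 1, align 1) → ends 81
d at 81 (size 1, align 1) → ends 82
mip_level at 82 (size 2, align 2) → ends 84
width at 84 (size 4, align 4) → ends 88
total 88 bytes, alignment 8
96 − 88 = 8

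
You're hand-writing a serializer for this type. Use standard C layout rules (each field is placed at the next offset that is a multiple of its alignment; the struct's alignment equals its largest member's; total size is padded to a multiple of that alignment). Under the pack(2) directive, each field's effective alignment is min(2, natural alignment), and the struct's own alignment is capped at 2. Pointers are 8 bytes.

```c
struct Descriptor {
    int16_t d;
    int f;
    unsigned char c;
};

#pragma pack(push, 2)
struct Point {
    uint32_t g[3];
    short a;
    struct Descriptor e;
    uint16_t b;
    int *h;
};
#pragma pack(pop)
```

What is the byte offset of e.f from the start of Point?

Descriptor: d at 0 (size 2, align 2) → ends 2; pad 2 to align 4 for f; f at 4 (size 4, align 4) → ends 8; c at 8 (size 1, align 1) → ends 9; tail pad 3 to reach multiple of 4; total 12 bytes, alignment 4
g at 0 (size 12, align 2) → ends 12
a at 12 (size 2, align 2) → ends 14
e at 14 (size 12, align 2) → ends 26
within Descriptor: f at 4
14 + 4 = 18

18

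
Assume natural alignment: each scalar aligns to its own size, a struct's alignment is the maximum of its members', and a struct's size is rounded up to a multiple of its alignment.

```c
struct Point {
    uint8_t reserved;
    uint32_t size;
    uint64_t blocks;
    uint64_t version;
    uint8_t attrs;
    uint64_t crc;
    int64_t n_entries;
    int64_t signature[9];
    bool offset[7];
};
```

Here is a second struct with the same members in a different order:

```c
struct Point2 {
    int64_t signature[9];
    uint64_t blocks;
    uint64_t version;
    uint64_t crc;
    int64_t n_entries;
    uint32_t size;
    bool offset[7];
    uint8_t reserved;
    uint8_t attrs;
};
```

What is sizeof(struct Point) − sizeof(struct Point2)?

reserved at 0 (size 1, align 1) → ends 1
pad 3 to align 4 for size
size at 4 (size 4, align 4) → ends 8
blocks at 8 (size 8, align 8) → ends 16
version at 16 (size 8, align 8) → ends 24
attrs at 24 (size 1, align 1) → ends 25
pad 7 to align 8 for crc
crc at 32 (size 8, align 8) → ends 40
n_entries at 40 (size 8, align 8) → ends 48
signature at 48 (size 72, align 8) → ends 120
offset at 120 (size 7, align 1) → ends 127
tail pad 1 to reach multiple of 8
total 128 bytes, alignment 8
— Point2 —
signature at 0 (size 72, align 8) → ends 72
blocks at 72 (size 8, align 8) → ends 80
version at 80 (size 8, align 8) → ends 88
crc at 88 (size 8, align 8) → ends 96
n_entries at 96 (size 8, align 8) → ends 104
size at 104 (size 4, align 4) → ends 108
offset at 108 (size 7, align 1) → ends 115
reserved at 115 (size 1, align 1) → ends 116
attrs at 116 (size 1, align 1) → ends 117
tail pad 3 to reach multiple of 8
total 120 bytes, alignment 8
128 − 120 = 8

8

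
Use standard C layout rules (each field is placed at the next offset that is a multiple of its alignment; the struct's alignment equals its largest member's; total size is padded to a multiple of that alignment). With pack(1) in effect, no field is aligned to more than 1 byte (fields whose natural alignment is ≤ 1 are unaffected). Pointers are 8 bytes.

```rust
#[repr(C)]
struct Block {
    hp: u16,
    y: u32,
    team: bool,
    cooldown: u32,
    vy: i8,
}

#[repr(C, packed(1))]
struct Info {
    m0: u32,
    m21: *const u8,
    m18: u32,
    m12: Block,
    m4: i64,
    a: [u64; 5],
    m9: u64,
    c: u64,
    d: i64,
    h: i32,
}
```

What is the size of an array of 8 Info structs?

Block: 0..2  hp  (2B, 2-aligned); 2..4  -- padding (2B); 4..8  y  (4B, 4-aligned); 8..9  team  (1B, 1-aligned); 9..12  -- padding (3B); 12..16  cooldown  (4B, 4-aligned); 16..17  vy  (1B, 1-aligned); 17..20  -- tail padding (3B); sizeof = 20, alignof = 4
0..4  m0  (4B, 1-aligned)
4..12  m21  (8B, 1-aligned)
12..16  m18  (4B, 1-aligned)
16..36  m12  (20B, 1-aligned)
36..44  m4  (8B, 1-aligned)
44..84  a  (40B, 1-aligned)
84..92  m9  (8B, 1-aligned)
92..100  c  (8B, 1-aligned)
100..108  d  (8B, 1-aligned)
108..112  h  (4B, 1-aligned)
sizeof = 112, alignof = 1
array of 8: 8 × 112 = 896

896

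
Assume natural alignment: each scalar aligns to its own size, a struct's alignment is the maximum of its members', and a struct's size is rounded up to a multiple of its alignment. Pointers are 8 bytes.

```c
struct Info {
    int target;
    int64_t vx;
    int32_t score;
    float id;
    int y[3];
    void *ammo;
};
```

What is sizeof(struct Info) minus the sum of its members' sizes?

target at 0 (size 4, align 4) → ends 4
pad 4 to align 8 for vx
vx at 8 (size 8, align 8) → ends 16
score at 16 (size 4, align 4) → ends 20
id at 20 (size 4, align 4) → ends 24
y at 24 (size 12, align 4) → ends 36
pad 4 to align 8 for ammo
ammo at 40 (size 8, align 8) → ends 48
total 48 bytes, alignment 8
data bytes 40, size 48 → padding 8

8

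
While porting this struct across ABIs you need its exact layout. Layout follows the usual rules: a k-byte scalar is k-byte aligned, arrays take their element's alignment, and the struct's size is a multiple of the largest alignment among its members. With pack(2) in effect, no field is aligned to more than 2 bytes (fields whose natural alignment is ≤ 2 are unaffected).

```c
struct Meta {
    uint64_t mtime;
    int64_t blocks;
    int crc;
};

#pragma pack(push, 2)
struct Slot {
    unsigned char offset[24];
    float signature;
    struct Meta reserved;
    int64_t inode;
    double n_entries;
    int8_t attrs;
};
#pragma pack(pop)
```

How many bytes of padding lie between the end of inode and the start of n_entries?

0

Meta: mtime at 0 (size 8, align 8) → ends 8; blocks at 8 (size 8, align 8) → ends 16; crc at 16 (size 4, align 4) → ends 20; tail pad 4 to reach multiple of 8; total 24 bytes, alignment 8
offset at 0 (size 24, align 1) → ends 24
signature at 24 (size 4, align 2) → ends 28
reserved at 28 (size 24, align 2) → ends 52
inode at 52 (size 8, align 2) → ends 60
n_entries at 60 (size 8, align 2) → ends 68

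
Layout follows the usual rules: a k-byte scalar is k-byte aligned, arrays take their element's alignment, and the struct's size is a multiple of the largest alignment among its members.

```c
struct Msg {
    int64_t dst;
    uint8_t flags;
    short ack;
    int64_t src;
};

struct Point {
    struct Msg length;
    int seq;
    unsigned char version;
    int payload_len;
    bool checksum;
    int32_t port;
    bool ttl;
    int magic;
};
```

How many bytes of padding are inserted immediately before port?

Msg: dst at 0 (size 8, align 8) → ends 8; flags at 8 (size 1, align 1) → ends 9; pad 1 to align 2 for ack; ack at 10 (size 2, align 2) → ends 12; pad 4 to align 8 for src; src at 16 (size 8, align 8) → ends 24; total 24 bytes, alignment 8
length at 0 (size 24, align 8) → ends 24
seq at 24 (size 4, align 4) → ends 28
version at 28 (size 1, align 1) → ends 29
pad 3 to align 4 for payload_len
payload_len at 32 (size 4, align 4) → ends 36
checksum at 36 (size 1, align 1) → ends 37
pad 3 to align 4 for port
port at 40 (size 4, align 4) → ends 44

3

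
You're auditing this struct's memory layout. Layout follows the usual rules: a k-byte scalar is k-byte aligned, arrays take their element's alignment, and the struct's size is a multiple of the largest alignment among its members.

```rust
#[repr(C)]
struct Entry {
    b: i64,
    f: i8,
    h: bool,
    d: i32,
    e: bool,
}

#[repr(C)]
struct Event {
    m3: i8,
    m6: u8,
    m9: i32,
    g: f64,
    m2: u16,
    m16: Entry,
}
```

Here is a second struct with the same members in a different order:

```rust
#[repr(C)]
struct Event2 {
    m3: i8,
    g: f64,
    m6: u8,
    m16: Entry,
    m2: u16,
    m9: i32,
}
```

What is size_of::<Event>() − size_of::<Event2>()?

-8

Entry: 0..8  b  (8B, 8-aligned); 8..9  f  (1B, 1-aligned); 9..10  h  (1B, 1-aligned); 10..12  -- padding (2B); 12..16  d  (4B, 4-aligned); 16..17  e  (1B, 1-aligned); 17..24  -- tail padding (7B); sizeof = 24, alignof = 8
0..1  m3  (1B, 1-aligned)
1..2  m6  (1B, 1-aligned)
2..4  -- padding (2B)
4..8  m9  (4B, 4-aligned)
8..16  g  (8B, 8-aligned)
16..18  m2  (2B, 2-aligned)
18..24  -- padding (6B)
24..48  m16  (24B, 8-aligned)
sizeof = 48, alignof = 8
— Event2 —
0..1  m3  (1B, 1-aligned)
1..8  -- padding (7B)
8..16  g  (8B, 8-aligned)
16..17  m6  (1B, 1-aligned)
17..24  -- padding (7B)
24..48  m16  (24B, 8-aligned)
48..50  m2  (2B, 2-aligned)
50..52  -- padding (2B)
52..56  m9  (4B, 4-aligned)
sizeof = 56, alignof = 8
48 − 56 = -8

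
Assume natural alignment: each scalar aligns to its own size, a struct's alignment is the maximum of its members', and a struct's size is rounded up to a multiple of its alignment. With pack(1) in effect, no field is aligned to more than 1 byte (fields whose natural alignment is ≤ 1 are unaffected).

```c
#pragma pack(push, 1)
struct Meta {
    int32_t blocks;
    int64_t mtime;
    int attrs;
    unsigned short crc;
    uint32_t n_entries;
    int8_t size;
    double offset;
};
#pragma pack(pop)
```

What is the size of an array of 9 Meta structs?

@0: blocks [4B, align 1] → 4
@4: mtime [8B, align 1] → 12
@12: attrs [4B, align 1] → 16
@16: crc [2B, align 1] → 18
@18: n_entries [4B, align 1] → 22
@22: size [1B, align 1] → 23
@23: offset [8B, align 1] → 31
size 31, align 1
array of 9: 9 × 31 = 279

279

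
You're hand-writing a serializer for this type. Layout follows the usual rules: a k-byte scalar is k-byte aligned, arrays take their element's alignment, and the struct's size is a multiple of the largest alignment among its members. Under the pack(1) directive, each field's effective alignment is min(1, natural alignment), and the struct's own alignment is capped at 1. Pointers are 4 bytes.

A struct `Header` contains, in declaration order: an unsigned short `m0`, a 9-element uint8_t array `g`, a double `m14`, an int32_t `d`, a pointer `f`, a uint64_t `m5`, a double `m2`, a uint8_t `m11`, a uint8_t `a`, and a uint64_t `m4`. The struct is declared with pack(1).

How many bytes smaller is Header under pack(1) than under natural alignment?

natural layout:
  m0 at 0 (size 2, align 2) → ends 2
  g at 2 (size 9, align 1) → ends 11
  pad 5 to align 8 for m14
  m14 at 16 (size 8, align 8) → ends 24
  d at 24 (size 4, align 4) → ends 28
  f at 28 (size 4, align 4) → ends 32
  m5 at 32 (size 8, align 8) → ends 40
  m2 at 40 (size 8, align 8) → ends 48
  m11 at 48 (size 1, align 1) → ends 49
  a at 49 (size 1, align 1) → ends 50
  pad 6 to align 8 for m4
  m4 at 56 (size 8, align 8) → ends 64
  total 64 bytes, alignment 8
packed(1) layout:
  m0 at 0 (size 2, align 1) → ends 2
  g at 2 (size 9, align 1) → ends 11
  m14 at 11 (size 8, align 1) → ends 19
  d at 19 (size 4, align 1) → ends 23
  f at 23 (size 4, align 1) → ends 27
  m5 at 27 (size 8, align 1) → ends 35
  m2 at 35 (size 8, align 1) → ends 43
  m11 at 43 (size 1, align 1) → ends 44
  a at 44 (size 1, align 1) → ends 45
  m4 at 45 (size 8, align 1) → ends 53
  total 53 bytes, alignment 1
64 − 53 = 11

11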